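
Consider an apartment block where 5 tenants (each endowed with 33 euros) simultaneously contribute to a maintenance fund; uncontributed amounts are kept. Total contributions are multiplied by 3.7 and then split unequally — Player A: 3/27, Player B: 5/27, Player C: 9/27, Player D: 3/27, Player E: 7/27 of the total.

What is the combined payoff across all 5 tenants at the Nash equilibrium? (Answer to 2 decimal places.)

254.10 euros

A player with share s gets back 3.7·s per unit contributed, so full contribution is dominant for anyone with s > 1/3.7 = 0.2703 and zero contribution is dominant for anyone below.
Player C alone (share 9/27) is above the threshold, contributing 33; the remaining 4 contribute 0. Total contributed: 33.
The maintenance fund pays out 3.7 × 33 = 122.10 in total (split across the unequal shares, but the aggregate is all that matters for the group sum).
The 4 free-riders keep 33 each, adding 132. Group total = 132 + 122.10 = 254.10.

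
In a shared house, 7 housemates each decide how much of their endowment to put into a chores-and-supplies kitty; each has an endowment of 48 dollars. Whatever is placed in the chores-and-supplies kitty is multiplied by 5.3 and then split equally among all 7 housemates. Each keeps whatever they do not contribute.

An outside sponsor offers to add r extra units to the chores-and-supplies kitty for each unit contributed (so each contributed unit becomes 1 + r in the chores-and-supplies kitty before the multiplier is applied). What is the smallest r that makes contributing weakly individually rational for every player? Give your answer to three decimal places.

With matching at rate r, one contributed unit becomes (1 + r) in the chores-and-supplies kitty and returns 5.3 × (1 + r) / 7 to the contributor.
Setting this equal to 1: 1 + r = 7/5.3 = 1.3208.
So the minimum matching rate is r = 1.3208 − 1 = 0.321.

0.321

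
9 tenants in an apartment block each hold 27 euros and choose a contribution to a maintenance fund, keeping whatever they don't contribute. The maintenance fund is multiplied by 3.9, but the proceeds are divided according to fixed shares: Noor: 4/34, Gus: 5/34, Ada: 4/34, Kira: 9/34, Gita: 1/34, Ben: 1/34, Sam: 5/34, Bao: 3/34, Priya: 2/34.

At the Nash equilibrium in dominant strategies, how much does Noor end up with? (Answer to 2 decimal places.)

39.39 euros

Player j's private return per contributed unit is 3.9 × (j's share). Contributing is weakly dominant for j when that share is at least 1/3.9 = 0.2564, and contributing 0 is dominant otherwise.
Kira alone (share 9/34) is above the threshold, contributing 27; the remaining 8 contribute 0. Total contributed: 27.
Noor keeps 27 and receives 3.9 × 27 × 4/34 = 12.39 from the maintenance fund, for a payoff of 39.39.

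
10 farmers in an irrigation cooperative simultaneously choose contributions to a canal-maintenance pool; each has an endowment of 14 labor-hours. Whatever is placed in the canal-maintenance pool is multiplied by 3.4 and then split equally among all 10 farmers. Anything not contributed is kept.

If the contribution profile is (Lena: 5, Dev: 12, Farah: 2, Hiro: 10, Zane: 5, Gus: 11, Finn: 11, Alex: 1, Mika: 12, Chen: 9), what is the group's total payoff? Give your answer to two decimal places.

Total contributed: 5 + 12 + 2 + 10 + 5 + 11 + 11 + 1 + 12 + 9 = 78; total kept: 10 × 14 − 78 = 62.
The canal-maintenance pool pays out 3.4 × 78 = 265.20 in aggregate.
Group total = 62 + 265.20 = 327.20.

327.20 labor-hours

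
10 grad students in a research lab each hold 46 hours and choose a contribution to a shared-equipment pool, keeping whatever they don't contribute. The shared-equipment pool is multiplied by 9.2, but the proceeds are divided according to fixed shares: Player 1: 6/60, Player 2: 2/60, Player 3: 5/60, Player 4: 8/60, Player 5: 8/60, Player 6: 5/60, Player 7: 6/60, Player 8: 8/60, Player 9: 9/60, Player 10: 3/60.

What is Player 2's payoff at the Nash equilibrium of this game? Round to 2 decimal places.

A player with share s gets back 9.2·s per unit contributed, so full contribution is dominant for anyone with s > 1/9.2 = 0.1087 and zero contribution is dominant for anyone below.
Player 4, Player 5, Player 8 and Player 9 are above the threshold, contributing 46 each; the remaining 6 contribute 0. Total contributed: 184.
Player 2 keeps 46 and receives 9.2 × 184 × 2/60 = 56.43 from the shared-equipment pool, for a payoff of 102.43.

102.43 hours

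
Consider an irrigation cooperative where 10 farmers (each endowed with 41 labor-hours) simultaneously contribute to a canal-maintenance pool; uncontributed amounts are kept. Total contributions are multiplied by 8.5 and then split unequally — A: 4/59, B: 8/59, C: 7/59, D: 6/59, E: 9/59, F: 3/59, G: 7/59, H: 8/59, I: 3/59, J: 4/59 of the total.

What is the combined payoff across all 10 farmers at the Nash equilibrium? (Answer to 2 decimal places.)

Each unit j contributes comes back to j as 8.5 × (j's share), so j prefers to contribute only if that share exceeds 1/8.5 = 0.1176; otherwise keeping the unit dominates.
B, C, E, G and H are above the threshold, contributing 41 each; the remaining 5 contribute 0. Total contributed: 205.
The canal-maintenance pool pays out 8.5 × 205 = 1742.50 in total (split across the unequal shares, but the aggregate is all that matters for the group sum).
The 5 free-riders keep 41 each, adding 205. Group total = 205 + 1742.50 = 1947.50.

1947.50 labor-hours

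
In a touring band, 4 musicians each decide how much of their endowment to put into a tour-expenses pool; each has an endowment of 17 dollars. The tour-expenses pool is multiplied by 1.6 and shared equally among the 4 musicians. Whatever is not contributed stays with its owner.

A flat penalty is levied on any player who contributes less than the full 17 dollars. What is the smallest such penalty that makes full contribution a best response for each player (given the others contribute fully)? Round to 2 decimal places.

10.20 dollars

Given the others contribute fully, the best deviation is to contribute 0 (any partial contribution still incurs the fine and gives up units whose private return 0.4000 is below 1).
Deviating from 17 to 0 saves 17 dollars but forfeits the deviator's share of the drop in the tour-expenses pool: 1.6/4 × 17 = 6.80.
So the deviation gain is 17 − 6.80 = 10.20, and the fine must be at least 10.20 dollars to wipe it out.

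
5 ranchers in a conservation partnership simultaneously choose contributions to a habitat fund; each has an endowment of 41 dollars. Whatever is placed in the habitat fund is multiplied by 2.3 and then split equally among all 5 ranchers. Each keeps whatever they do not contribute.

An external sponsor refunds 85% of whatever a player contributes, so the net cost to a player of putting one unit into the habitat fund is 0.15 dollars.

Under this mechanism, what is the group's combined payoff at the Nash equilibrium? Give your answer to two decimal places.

With the mechanism, a contributed unit returns (2.3/5) / 0.15 = 3.0667 per unit of net cost to the contributor — now above 1 — so contributing fully is weakly dominant for every player.
So the Nash equilibrium is full contribution by all 5; the group earns 5 × (41 × 0.85 + 2.3 × 41) = 645.75.

645.75 dollars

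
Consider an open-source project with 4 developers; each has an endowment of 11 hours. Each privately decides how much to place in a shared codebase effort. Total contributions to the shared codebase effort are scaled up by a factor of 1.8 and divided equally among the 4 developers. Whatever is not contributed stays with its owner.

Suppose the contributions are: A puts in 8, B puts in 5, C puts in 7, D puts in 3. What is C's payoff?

14.35 hours

Total contributed: 8 + 5 + 7 + 3 = 23.
Each receives 1.8 × 23 / 4 = 10.35 from the shared codebase effort.
C keeps 11 − 7 = 4, so C's payoff is 4 + 10.35 = 14.35.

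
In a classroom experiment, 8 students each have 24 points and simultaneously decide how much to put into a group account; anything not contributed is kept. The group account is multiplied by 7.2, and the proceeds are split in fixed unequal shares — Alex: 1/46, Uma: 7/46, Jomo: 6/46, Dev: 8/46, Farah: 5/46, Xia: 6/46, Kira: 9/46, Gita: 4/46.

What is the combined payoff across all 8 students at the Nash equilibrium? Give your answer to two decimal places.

A player with share s gets back 7.2·s per unit contributed, so full contribution is dominant for anyone with s > 1/7.2 = 0.1389 and zero contribution is dominant for anyone below.
Uma, Dev and Kira are above the threshold, contributing 24 each; the remaining 5 contribute 0. Total contributed: 72.
The group account pays out 7.2 × 72 = 518.40 in total (split across the unequal shares, but the aggregate is all that matters for the group sum).
The 5 free-riders keep 24 each, adding 120. Group total = 120 + 518.40 = 638.40.

638.40 points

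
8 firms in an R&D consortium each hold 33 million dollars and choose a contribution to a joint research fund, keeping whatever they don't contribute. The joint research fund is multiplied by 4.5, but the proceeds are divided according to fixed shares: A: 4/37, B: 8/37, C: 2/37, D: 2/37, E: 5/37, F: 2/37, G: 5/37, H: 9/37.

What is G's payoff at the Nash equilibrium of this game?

53.07 million dollars

A player with share s gets back 4.5·s per unit contributed, so full contribution is dominant for anyone with s > 1/4.5 = 0.2222 and zero contribution is dominant for anyone below.
H alone (share 9/37) is above the threshold, contributing 33; the remaining 7 contribute 0. Total contributed: 33.
G keeps 33 and receives 4.5 × 33 × 5/37 = 20.07 from the joint research fund, for a payoff of 53.07.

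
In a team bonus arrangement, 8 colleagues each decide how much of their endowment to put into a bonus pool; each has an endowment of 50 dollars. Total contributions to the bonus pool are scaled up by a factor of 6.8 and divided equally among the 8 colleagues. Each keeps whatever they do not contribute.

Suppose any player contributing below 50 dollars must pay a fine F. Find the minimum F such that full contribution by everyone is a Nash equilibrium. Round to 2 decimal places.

Given the others contribute fully, the best deviation is to contribute 0 (any partial contribution still incurs the fine and gives up units whose private return 0.8500 is below 1).
Deviating from 50 to 0 saves 50 dollars but forfeits the deviator's share of the drop in the bonus pool: 6.8/8 × 50 = 42.50.
So the deviation gain is 50 − 42.50 = 7.50, and the fine must be at least 7.50 dollars to wipe it out.

7.50 dollars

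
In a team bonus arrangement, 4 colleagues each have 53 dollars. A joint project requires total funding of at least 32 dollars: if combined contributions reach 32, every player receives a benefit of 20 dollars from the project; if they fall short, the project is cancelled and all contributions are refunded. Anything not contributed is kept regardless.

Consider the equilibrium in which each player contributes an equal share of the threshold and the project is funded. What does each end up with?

65 dollars

Equal share of the threshold: 32/4 = 8.
At this profile no one gains by cutting their contribution: any cut drops the total below 32, the project is cancelled, contributions are refunded, and the deviator ends with 53, which is less than 53 − 8 + 20 = 65. Contributing more than 8 just wastes the excess. So contributing exactly 8 is a best response.
Each player's payoff: 53 − 8 + 20 = 65.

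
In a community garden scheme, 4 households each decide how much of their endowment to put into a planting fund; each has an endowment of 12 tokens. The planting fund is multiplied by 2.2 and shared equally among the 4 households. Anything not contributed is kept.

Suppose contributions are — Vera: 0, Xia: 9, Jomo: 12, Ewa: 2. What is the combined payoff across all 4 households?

Total contributed: 0 + 9 + 12 + 2 = 23; total kept: 4 × 12 − 23 = 25.
The planting fund pays out 2.2 × 23 = 50.60 in aggregate.
Group total = 25 + 50.60 = 75.60.

75.60 tokens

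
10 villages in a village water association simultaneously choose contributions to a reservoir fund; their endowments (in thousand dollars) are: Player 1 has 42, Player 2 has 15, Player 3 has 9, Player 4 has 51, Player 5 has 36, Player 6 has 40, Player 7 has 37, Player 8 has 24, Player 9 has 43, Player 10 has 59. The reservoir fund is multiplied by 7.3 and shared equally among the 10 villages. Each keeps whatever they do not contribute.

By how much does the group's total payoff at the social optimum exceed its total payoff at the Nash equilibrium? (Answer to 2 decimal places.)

The private return per contributed unit is 7.3/10 = 0.7300 < 1 for every player regardless of endowment, so the Nash equilibrium is zero contribution and the group total is Σ E_j = 42 + 15 + 9 + 51 + 36 + 40 + 37 + 24 + 43 + 59 = 356.
Each contributed unit returns 7.300 to the group, so the social optimum is full contribution by everyone: group total = 7.300 × 356 = 2598.80.
Efficiency loss = (7.300 − 1) × 356 = 2242.80.

2242.80 thousand dollars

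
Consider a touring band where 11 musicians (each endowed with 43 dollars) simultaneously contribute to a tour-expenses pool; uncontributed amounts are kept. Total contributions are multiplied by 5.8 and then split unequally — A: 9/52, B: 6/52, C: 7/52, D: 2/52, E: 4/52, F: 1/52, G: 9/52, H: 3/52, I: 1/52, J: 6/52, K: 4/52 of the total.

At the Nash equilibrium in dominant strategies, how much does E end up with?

81.37 dollars

Each unit j contributes comes back to j as 5.8 × (j's share), so j prefers to contribute only if that share exceeds 1/5.8 = 0.1724; otherwise keeping the unit dominates.
The shares above 0.1724 belong to A and G, contributing 43 each; the remaining 9 contribute 0. Total contributed: 86.
E keeps 43 and receives 5.8 × 86 × 4/52 = 38.37 from the tour-expenses pool, for a payoff of 81.37.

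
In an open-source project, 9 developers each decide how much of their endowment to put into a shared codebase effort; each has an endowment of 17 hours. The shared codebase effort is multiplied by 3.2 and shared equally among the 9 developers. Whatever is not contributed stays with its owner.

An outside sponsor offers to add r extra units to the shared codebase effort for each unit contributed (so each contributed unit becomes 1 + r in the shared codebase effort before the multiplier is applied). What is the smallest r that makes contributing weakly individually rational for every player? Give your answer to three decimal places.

1.813

With matching at rate r, one contributed unit becomes (1 + r) in the shared codebase effort and returns 3.2 × (1 + r) / 9 to the contributor.
Setting this equal to 1: 1 + r = 9/3.2 = 2.8125.
So the minimum matching rate is r = 2.8125 − 1 = 1.813.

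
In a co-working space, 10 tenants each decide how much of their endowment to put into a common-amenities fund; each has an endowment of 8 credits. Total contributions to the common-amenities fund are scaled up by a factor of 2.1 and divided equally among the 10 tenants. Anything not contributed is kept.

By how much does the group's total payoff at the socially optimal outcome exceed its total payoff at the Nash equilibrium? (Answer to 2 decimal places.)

Each contributed unit returns 2.1/10 = 0.2100 to its contributor — below 1 — so contributing 0 is dominant for every player. At the Nash equilibrium everyone keeps their 8, and the group total is 10 × 8 = 80.
Each contributed unit returns 2.100 to the group as a whole (0.2100 to each of 10 players), which exceeds 1, so the social optimum is full contribution: group total = 2.100 × 80 = 168.00.
Efficiency loss = 168.00 − 80 = 88.00.

88.00 credits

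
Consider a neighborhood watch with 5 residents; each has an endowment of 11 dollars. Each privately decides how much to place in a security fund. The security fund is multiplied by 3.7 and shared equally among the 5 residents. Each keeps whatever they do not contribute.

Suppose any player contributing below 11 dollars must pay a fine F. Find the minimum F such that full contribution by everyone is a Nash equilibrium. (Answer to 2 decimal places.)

2.86 dollars

Given the others contribute fully, the best deviation is to contribute 0 (any partial contribution still incurs the fine and gives up units whose private return 0.7400 is below 1).
Deviating from 11 to 0 saves 11 dollars but forfeits the deviator's share of the drop in the security fund: 3.7/5 × 11 = 8.14.
So the deviation gain is 11 − 8.14 = 2.86, and the fine must be at least 2.86 dollars to wipe it out.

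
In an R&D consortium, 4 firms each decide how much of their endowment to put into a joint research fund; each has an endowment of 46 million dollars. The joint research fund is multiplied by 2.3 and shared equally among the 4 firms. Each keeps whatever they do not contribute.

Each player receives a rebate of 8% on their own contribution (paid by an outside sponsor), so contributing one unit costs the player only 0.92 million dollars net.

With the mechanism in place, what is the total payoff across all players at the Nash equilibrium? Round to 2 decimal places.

184.00 million dollars

The effective private return is (2.3/4) / 0.92 = 0.6250, which is still under 1, so the mechanism doesn't change anyone's dominant strategy: zero contribution.
Everyone keeps their endowment and the group total is 4 × 46 = 184.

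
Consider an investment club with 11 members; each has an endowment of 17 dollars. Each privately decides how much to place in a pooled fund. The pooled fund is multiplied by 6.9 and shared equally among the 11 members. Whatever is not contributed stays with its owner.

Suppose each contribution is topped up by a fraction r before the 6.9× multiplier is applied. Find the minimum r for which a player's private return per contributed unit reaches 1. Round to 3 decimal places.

With matching at rate r, one contributed unit becomes (1 + r) in the pooled fund and returns 6.9 × (1 + r) / 11 to the contributor.
Setting this equal to 1: 1 + r = 11/6.9 = 1.5942.
So the minimum matching rate is r = 1.5942 − 1 = 0.594.

0.594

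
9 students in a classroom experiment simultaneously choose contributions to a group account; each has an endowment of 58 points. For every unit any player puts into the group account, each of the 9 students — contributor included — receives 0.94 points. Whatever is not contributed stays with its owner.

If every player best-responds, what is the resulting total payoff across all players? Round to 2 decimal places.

The private return per contributed unit is 0.94 < 1, so contributing 0 is dominant for every player. At the Nash equilibrium everyone keeps their 58, and the group total is 9 × 58 = 522.

522.00 points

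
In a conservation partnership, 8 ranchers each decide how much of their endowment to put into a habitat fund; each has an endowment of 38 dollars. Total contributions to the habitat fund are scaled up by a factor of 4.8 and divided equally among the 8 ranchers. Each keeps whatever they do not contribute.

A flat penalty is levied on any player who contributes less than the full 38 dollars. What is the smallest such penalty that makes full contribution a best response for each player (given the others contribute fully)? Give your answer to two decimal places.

15.20 dollars

Given the others contribute fully, the best deviation is to contribute 0 (any partial contribution still incurs the fine and gives up units whose private return 0.6000 is below 1).
Deviating from 38 to 0 saves 38 dollars but forfeits the deviator's share of the drop in the habitat fund: 4.8/8 × 38 = 22.80.
So the deviation gain is 38 − 22.80 = 15.20, and the fine must be at least 15.20 dollars to wipe it out.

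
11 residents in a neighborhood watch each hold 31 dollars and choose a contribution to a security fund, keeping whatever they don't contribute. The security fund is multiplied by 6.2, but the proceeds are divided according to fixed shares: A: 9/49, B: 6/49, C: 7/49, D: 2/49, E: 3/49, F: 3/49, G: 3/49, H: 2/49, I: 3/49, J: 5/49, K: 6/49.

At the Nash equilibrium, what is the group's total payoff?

502.20 dollars

Player j's private return per contributed unit is 6.2 × (j's share). Contributing is weakly dominant for j when that share is at least 1/6.2 = 0.1613, and contributing 0 is dominant otherwise.
A alone (share 9/49) is above the threshold, contributing 31; the remaining 10 contribute 0. Total contributed: 31.
The security fund pays out 6.2 × 31 = 192.20 in total (split across the unequal shares, but the aggregate is all that matters for the group sum).
The 10 free-riders keep 31 each, adding 310. Group total = 310 + 192.20 = 502.20.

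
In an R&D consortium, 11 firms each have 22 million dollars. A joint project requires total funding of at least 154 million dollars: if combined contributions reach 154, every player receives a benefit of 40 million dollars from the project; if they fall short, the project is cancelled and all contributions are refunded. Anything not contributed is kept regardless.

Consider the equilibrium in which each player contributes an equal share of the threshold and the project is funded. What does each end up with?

48 million dollars

Equal share of the threshold: 154/11 = 14.
At this profile no one gains by cutting their contribution: any cut drops the total below 154, the project is cancelled, contributions are refunded, and the deviator ends with 22, which is less than 22 − 14 + 40 = 48. Contributing more than 14 just wastes the excess. So contributing exactly 14 is a best response.
Each player's payoff: 22 − 14 + 40 = 48.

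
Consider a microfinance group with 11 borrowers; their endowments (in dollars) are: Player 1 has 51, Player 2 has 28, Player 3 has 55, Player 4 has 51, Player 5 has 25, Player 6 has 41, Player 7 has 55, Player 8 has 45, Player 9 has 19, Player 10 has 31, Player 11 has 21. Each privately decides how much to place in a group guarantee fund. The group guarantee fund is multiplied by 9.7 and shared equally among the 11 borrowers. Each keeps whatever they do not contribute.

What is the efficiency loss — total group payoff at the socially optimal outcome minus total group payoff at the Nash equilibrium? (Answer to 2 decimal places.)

The private return per contributed unit is 9.7/11 = 0.8818 < 1 for every player regardless of endowment, so the Nash equilibrium is zero contribution and the group total is Σ E_j = 51 + 28 + 55 + 51 + 25 + 41 + 55 + 45 + 19 + 31 + 21 = 422.
Each contributed unit returns 9.700 to the group, so the social optimum is full contribution by everyone: group total = 9.700 × 422 = 4093.40.
Efficiency loss = (9.700 − 1) × 422 = 3671.40.

3671.40 dollars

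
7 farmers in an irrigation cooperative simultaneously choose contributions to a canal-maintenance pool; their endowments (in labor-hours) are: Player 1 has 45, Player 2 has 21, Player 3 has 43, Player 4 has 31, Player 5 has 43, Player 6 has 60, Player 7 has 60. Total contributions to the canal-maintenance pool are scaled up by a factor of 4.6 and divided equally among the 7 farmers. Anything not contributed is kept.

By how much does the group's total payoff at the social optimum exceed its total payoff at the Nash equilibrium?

The private return per contributed unit is 4.6/7 = 0.6571 < 1 for every player regardless of endowment, so the Nash equilibrium is zero contribution and the group total is Σ E_j = 45 + 21 + 43 + 31 + 43 + 60 + 60 = 303.
Each contributed unit returns 4.600 to the group, so the social optimum is full contribution by everyone: group total = 4.600 × 303 = 1393.80.
Efficiency loss = (4.600 − 1) × 303 = 1090.80.

1090.80 labor-hours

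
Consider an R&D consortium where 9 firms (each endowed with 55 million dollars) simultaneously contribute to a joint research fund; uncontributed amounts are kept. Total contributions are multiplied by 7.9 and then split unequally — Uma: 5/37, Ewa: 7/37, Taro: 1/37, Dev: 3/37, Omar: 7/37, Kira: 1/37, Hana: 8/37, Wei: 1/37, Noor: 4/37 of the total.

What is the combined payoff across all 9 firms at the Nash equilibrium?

Each unit j contributes comes back to j as 7.9 × (j's share), so j prefers to contribute only if that share exceeds 1/7.9 = 0.1266; otherwise keeping the unit dominates.
Uma, Ewa, Omar and Hana clear that bar, contributing 55 each; the remaining 5 contribute 0. Total contributed: 220.
The joint research fund pays out 7.9 × 220 = 1738.00 in total (split across the unequal shares, but the aggregate is all that matters for the group sum).
The 5 free-riders keep 55 each, adding 275. Group total = 275 + 1738.00 = 2013.00.

2013.00 million dollars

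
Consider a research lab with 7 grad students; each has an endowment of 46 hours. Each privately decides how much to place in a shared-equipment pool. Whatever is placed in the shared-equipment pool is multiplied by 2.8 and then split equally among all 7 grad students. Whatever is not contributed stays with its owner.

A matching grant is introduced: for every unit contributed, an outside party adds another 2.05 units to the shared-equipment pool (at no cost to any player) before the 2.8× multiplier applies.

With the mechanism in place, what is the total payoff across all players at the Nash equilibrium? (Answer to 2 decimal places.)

With the mechanism, a contributed unit returns 2.8 × 3.05 / 7 = 1.2200 per unit of net cost to the contributor — now above 1 — so contributing fully is weakly dominant for every player.
At the Nash equilibrium everyone contributes 46. Group total payoff = 2.8 × 3.05 × 322 = 2749.88.

2749.88 hours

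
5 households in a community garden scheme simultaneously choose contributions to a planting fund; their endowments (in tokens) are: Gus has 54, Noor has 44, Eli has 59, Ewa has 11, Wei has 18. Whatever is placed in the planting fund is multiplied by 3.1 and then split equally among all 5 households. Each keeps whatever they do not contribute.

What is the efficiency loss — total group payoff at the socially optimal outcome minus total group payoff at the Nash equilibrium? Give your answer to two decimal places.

390.60 tokens

The private return per contributed unit is 3.1/5 = 0.6200 < 1 for every player regardless of endowment, so the Nash equilibrium is zero contribution and the group total is Σ E_j = 54 + 44 + 59 + 11 + 18 = 186.
Each contributed unit returns 3.100 to the group, so the social optimum is full contribution by everyone: group total = 3.100 × 186 = 576.60.
Efficiency loss = (3.100 − 1) × 186 = 390.60.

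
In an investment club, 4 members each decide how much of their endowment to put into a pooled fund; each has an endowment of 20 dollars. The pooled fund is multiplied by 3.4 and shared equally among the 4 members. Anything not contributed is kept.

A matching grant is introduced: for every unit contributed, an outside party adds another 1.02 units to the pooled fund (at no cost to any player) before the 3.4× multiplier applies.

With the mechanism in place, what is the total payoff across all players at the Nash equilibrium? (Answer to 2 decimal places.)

The effective private return per unit is now 3.4 × 2.02 / 4 = 1.7170 > 1, so every player's dominant strategy flips to full contribution.
At the Nash equilibrium everyone contributes 20. Group total payoff = 3.4 × 2.02 × 80 = 549.44.

549.44 dollars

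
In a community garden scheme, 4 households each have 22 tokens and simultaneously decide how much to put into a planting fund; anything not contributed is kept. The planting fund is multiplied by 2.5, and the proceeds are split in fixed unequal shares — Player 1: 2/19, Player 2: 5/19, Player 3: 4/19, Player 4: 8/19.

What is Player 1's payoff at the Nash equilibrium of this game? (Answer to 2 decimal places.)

27.79 tokens

A player with share s gets back 2.5·s per unit contributed, so full contribution is dominant for anyone with s > 1/2.5 = 0.4000 and zero contribution is dominant for anyone below.
The only share above 0.4000 is Player 4's 8/19, contributing 22; the remaining 3 contribute 0. Total contributed: 22.
Player 1 keeps 22 and receives 2.5 × 22 × 2/19 = 5.79 from the planting fund, for a payoff of 27.79.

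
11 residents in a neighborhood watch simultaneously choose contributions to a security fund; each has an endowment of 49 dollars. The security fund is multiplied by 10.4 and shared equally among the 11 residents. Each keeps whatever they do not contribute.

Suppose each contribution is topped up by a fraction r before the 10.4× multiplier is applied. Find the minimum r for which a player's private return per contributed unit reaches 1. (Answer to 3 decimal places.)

0.058

With matching at rate r, one contributed unit becomes (1 + r) in the security fund and returns 10.4 × (1 + r) / 11 to the contributor.
Setting this equal to 1: 1 + r = 11/10.4 = 1.0577.
So the minimum matching rate is r = 1.0577 − 1 = 0.058.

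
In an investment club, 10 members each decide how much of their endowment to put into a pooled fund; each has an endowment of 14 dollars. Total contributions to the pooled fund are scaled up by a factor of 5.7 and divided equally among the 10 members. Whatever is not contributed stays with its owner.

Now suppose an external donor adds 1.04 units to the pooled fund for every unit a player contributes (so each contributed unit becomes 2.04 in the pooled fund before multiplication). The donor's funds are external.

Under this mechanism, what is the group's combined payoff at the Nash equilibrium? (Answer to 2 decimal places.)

Under the mechanism each unit contributed yields 5.7 × 2.04 / 10 = 1.1628 back to its contributor per unit of net cost, which exceeds 1, making full contribution the dominant choice for everyone.
So the Nash equilibrium is full contribution by all 10; the group earns 5.7 × 2.04 × 140 = 1627.92.

1627.92 dollars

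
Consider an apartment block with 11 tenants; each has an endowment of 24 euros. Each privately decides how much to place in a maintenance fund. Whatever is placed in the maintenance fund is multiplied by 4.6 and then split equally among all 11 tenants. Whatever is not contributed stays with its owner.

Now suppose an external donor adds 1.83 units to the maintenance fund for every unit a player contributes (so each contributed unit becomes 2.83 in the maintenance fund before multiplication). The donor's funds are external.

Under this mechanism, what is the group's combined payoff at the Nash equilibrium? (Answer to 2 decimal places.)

3436.75 euros

The effective private return per unit is now 4.6 × 2.83 / 11 = 1.1835 > 1, so every player's dominant strategy flips to full contribution.
At the Nash equilibrium everyone contributes 24. Group total payoff = 4.6 × 2.83 × 264 = 3436.75.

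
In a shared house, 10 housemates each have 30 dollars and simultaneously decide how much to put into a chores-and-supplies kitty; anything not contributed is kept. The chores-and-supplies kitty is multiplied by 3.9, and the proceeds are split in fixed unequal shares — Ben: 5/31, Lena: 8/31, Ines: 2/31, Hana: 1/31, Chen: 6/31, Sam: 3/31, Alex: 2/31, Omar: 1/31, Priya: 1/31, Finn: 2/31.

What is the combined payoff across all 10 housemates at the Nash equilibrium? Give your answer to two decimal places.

For player j, contributing a unit is worthwhile iff 3.9 × (j's share) ≥ 1, i.e. iff j's share is at least 0.2564.
Only Lena (8/31) clears that bar, contributing 30; the remaining 9 contribute 0. Total contributed: 30.
The chores-and-supplies kitty pays out 3.9 × 30 = 117.00 in total (split across the unequal shares, but the aggregate is all that matters for the group sum).
The 9 free-riders keep 30 each, adding 270. Group total = 270 + 117.00 = 387.00.

387.00 dollars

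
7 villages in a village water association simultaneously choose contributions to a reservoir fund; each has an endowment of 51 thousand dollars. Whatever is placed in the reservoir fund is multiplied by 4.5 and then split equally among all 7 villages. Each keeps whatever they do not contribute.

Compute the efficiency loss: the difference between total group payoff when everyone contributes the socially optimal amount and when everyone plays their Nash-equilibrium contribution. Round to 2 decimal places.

Each contributed unit returns 4.5/7 = 0.6429 to its contributor — below 1 — so contributing 0 is dominant for every player. At the Nash equilibrium everyone keeps their 51, and the group total is 7 × 51 = 357.
Each contributed unit returns 4.500 to the group as a whole (0.6429 to each of 7 players), which exceeds 1, so the social optimum is full contribution: group total = 4.500 × 357 = 1606.50.
Efficiency loss = 1606.50 − 357 = 1249.50.

1249.50 thousand dollars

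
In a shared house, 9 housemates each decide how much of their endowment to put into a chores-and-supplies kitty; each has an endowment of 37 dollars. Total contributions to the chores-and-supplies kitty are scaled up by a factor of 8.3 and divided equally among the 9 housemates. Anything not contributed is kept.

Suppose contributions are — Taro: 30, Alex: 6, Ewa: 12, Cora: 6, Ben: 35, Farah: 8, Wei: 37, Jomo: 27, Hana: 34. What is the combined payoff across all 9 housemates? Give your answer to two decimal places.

1756.50 dollars

Total contributed: 30 + 6 + 12 + 6 + 35 + 8 + 37 + 27 + 34 = 195; total kept: 9 × 37 − 195 = 138.
The chores-and-supplies kitty pays out 8.3 × 195 = 1618.50 in aggregate.
Group total = 138 + 1618.50 = 1756.50.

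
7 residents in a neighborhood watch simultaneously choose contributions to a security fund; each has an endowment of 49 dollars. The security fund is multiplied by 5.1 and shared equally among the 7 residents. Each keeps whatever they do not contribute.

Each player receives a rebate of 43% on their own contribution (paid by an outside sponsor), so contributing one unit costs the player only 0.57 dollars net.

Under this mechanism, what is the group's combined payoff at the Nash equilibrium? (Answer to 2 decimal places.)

1896.79 dollars

The effective private return per unit is now (5.1/7) / 0.57 = 1.2782 > 1, so every player's dominant strategy flips to full contribution.
At the Nash equilibrium everyone contributes 49. Group total payoff = 7 × (49 × 0.43 + 5.1 × 49) = 1896.79.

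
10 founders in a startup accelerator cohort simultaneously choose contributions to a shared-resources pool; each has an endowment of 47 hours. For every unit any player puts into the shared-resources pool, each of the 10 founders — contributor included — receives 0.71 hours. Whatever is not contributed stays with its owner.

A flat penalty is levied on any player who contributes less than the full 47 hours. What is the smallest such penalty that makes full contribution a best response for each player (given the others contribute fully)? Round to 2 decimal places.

Given the others contribute fully, the best deviation is to contribute 0 (any partial contribution still incurs the fine and gives up units whose private return 0.71 is below 1).
Deviating from 47 to 0 saves 47 hours but forfeits the deviator's share of the drop in the shared-resources pool: 0.71 × 47 = 33.37.
So the deviation gain is 47 − 33.37 = 13.63, and the fine must be at least 13.63 hours to wipe it out.

13.63 hours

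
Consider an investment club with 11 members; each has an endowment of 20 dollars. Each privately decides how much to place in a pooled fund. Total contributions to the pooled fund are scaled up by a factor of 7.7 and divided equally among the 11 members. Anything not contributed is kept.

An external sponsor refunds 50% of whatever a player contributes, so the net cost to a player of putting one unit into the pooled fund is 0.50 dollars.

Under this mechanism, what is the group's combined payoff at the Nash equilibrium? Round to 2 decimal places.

1804.00 dollars

With the mechanism, a contributed unit returns (7.7/11) / 0.50 = 1.4000 per unit of net cost to the contributor — now above 1 — so contributing fully is weakly dominant for every player.
At the Nash equilibrium everyone contributes 20. Group total payoff = 11 × (20 × 0.50 + 7.7 × 20) = 1804.00.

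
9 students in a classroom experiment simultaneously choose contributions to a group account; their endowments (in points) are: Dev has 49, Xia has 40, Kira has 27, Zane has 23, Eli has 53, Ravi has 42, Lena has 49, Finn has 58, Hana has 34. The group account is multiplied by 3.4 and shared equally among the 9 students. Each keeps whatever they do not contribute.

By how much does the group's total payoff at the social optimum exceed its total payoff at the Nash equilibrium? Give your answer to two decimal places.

The private return per contributed unit is 3.4/9 = 0.3778 < 1 for every player regardless of endowment, so the Nash equilibrium is zero contribution and the group total is Σ E_j = 49 + 40 + 27 + 23 + 53 + 42 + 49 + 58 + 34 = 375.
Each contributed unit returns 3.400 to the group, so the social optimum is full contribution by everyone: group total = 3.400 × 375 = 1275.00.
Efficiency loss = (3.400 − 1) × 375 = 900.00.

900.00 points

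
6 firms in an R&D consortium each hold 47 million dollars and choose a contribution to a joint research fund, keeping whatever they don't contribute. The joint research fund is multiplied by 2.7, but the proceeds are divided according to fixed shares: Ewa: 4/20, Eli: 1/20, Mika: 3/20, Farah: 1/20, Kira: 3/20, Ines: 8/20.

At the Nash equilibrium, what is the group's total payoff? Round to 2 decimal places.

Player j's private return per contributed unit is 2.7 × (j's share). Contributing is weakly dominant for j when that share is at least 1/2.7 = 0.3704, and contributing 0 is dominant otherwise.
Ines alone (share 8/20) is above the threshold, contributing 47; the remaining 5 contribute 0. Total contributed: 47.
The joint research fund pays out 2.7 × 47 = 126.90 in total (split across the unequal shares, but the aggregate is all that matters for the group sum).
The 5 free-riders keep 47 each, adding 235. Group total = 235 + 126.90 = 361.90.

361.90 million dollars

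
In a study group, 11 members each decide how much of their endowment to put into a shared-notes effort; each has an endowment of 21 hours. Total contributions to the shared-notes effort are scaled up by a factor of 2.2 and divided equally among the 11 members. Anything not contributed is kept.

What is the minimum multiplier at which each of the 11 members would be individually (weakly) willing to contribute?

A contributed unit returns (multiplier)/11 to its contributor.
This reaches 1 exactly when the multiplier is 11.

11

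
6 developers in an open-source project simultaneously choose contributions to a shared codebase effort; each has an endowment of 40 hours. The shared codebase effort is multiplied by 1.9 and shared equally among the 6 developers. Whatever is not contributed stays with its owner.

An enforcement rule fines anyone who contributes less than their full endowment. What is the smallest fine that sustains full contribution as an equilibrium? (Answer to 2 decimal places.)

27.33 hours

Given the others contribute fully, the best deviation is to contribute 0 (any partial contribution still incurs the fine and gives up units whose private return 0.3167 is below 1).
Deviating from 40 to 0 saves 40 hours but forfeits the deviator's share of the drop in the shared codebase effort: 1.9/6 × 40 = 12.67.
So the deviation gain is 40 − 12.67 = 27.33, and the fine must be at least 27.33 hours to wipe it out.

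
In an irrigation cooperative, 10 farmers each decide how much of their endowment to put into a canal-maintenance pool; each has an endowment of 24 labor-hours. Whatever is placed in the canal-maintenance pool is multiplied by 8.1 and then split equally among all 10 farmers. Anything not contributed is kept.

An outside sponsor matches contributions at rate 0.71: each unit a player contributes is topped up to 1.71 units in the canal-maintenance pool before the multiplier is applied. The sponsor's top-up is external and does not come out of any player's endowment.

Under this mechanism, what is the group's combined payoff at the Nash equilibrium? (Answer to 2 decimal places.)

The effective private return per unit is now 8.1 × 1.71 / 10 = 1.3851 > 1, so every player's dominant strategy flips to full contribution.
So the Nash equilibrium is full contribution by all 10; the group earns 8.1 × 1.71 × 240 = 3324.24.

3324.24 labor-hours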